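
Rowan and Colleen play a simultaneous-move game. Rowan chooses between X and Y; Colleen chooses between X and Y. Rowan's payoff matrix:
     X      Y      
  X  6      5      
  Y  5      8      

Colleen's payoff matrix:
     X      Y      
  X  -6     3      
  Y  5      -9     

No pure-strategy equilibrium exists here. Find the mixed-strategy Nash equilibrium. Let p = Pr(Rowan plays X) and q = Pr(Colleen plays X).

p = 14/23, q = 3/4

For Colleen to be willing to mix, Colleen must be indifferent between X and Y, which pins down Rowan's mix.
  Colleen's payoff from X: p·(-6) + (1−p)·5 = -11p + 5
  Colleen's payoff from Y: p·3 + (1−p)·(-9) = 12p - 9
  -11p + 5 = 12p - 9  ⇒  -23p = -14  ⇒  p = 14/23.
Set Rowan's expected payoff from X equal to that from Y:
  Rowan's payoff from X: q·6 + (1−q)·5 = q + 5
  Rowan's payoff from Y: q·5 + (1−q)·8 = -3q + 8
  q + 5 = -3q + 8  ⇒  4q = 3  ⇒  q = 3/4.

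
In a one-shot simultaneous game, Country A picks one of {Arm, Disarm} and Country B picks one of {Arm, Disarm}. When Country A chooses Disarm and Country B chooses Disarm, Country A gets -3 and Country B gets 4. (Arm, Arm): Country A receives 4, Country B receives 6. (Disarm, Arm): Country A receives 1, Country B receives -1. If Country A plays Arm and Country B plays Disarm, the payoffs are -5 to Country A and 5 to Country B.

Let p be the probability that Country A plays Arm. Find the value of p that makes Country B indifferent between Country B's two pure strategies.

In a mixed equilibrium Country B is indifferent between Arm and Disarm; this condition fixes p.
  Country B's expected payoff from Arm: p·6 + (1−p)·(-1) = 7p - 1
  Country B's expected payoff from Disarm: p·5 + (1−p)·4 = p + 4
  7p - 1 = p + 4  ⇒  6p = 5  ⇒  p = 5/6.

p = 5/6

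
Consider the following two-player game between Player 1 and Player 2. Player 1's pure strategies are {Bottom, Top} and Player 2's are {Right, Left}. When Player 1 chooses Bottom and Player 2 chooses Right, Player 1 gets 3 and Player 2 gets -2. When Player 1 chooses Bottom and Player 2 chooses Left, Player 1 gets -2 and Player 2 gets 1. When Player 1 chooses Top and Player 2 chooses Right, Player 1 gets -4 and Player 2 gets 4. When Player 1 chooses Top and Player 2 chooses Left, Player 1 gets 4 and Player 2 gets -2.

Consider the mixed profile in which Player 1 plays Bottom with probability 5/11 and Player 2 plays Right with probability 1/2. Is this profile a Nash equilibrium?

Given Player 1's mix p = 5/11, Player 2's payoff from Right is 14/11 but from Left is -7/11. Player 2 strictly prefers Right, so Player 2 would not mix.
So the proposed profile is not a Nash equilibrium.

No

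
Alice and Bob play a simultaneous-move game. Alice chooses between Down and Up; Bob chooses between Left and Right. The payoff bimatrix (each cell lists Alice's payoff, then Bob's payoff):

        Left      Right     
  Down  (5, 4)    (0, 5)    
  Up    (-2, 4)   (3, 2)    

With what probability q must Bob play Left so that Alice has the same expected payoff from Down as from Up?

Bob's mix must leave Alice indifferent between Down and Up.
  Alice's payoff to Down: q·5 + (1−q)·0 = 5q
  Alice's payoff to Up: q·(-2) + (1−q)·3 = -5q + 3
  5q = -5q + 3  ⇒  10q = 3  ⇒  q = 3/10.

q = 3/10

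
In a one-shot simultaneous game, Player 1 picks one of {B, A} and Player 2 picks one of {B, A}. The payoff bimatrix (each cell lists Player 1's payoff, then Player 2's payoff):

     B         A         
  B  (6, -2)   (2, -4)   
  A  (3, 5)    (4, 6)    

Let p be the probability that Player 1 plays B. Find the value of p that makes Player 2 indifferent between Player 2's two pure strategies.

p = 1/3

Player 2's indifference between B and A determines Player 1's mixing probability p:
  Player 2's expected payoff from B: p·(-2) + (1−p)·5 = -7p + 5
  Player 2's expected payoff from A: p·(-4) + (1−p)·6 = -10p + 6
  -7p + 5 = -10p + 6  ⇒  3p = 1  ⇒  p = 1/3.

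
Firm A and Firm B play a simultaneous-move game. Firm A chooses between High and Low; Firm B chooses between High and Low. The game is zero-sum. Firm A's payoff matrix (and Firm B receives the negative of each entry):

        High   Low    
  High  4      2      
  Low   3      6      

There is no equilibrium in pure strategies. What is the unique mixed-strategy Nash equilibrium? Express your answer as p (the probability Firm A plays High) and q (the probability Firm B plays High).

p = 3/5, q = 4/5

Firm B's indifference between High and Low determines Firm A's mixing probability p:
  Firm B's expected payoff from High: p·(-4) + (1−p)·(-3) = -p - 3
  Firm B's expected payoff from Low: p·(-2) + (1−p)·(-6) = 4p - 6
  -p - 3 = 4p - 6  ⇒  -5p = -3  ⇒  p = 3/5.
Set Firm A's expected payoff from High equal to that from Low:
  Firm A's expected payoff from High: q·4 + (1−q)·2 = 2q + 2
  Firm A's expected payoff from Low: q·3 + (1−q)·6 = -3q + 6
  2q + 2 = -3q + 6  ⇒  5q = 4  ⇒  q = 4/5.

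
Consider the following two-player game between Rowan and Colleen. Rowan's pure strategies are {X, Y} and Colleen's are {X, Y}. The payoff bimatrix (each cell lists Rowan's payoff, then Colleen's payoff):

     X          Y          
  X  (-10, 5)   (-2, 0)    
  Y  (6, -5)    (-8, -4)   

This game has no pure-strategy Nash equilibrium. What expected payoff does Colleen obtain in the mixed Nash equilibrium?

Set Colleen's expected payoff from X equal to that from Y:
  Colleen's payoff from X: p·5 + (1−p)·(-5) = 10p - 5
  Colleen's payoff from Y: p·0 + (1−p)·(-4) = 4p - 4
  10p - 5 = 4p - 4  ⇒  6p = 1  ⇒  p = 1/6.
At equilibrium Colleen is indifferent across columns, so Colleen's payoff equals the payoff from X: (1/6)·5 + (5/6)·(-5) = -10/3.

-10/3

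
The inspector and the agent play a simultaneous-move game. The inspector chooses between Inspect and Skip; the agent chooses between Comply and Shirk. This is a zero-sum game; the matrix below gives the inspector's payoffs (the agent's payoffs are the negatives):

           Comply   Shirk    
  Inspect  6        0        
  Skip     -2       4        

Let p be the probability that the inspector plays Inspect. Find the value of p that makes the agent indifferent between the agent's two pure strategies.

For the agent to be willing to mix, the agent must be indifferent between Comply and Shirk, which pins down the inspector's mix.
  the agent's expected payoff from Comply: p·(-6) + (1−p)·2 = -8p + 2
  the agent's expected payoff from Shirk: p·0 + (1−p)·(-4) = 4p - 4
  -8p + 2 = 4p - 4  ⇒  -12p = -6  ⇒  p = 1/2.

p = 1/2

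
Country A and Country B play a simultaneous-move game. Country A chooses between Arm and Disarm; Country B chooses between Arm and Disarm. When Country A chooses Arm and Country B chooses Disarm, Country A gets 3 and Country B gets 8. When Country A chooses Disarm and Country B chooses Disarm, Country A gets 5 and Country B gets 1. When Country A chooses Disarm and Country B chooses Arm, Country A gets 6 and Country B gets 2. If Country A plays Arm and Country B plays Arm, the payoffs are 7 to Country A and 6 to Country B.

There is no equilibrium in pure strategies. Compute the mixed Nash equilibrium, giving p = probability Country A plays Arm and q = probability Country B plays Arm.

p = 1/3, q = 2/3

Country B's indifference between Arm and Disarm determines Country A's mixing probability p:
  Country B's expected payoff from Arm: p·6 + (1−p)·2 = 4p + 2
  Country B's expected payoff from Disarm: p·8 + (1−p)·1 = 7p + 1
  4p + 2 = 7p + 1  ⇒  -3p = -1  ⇒  p = 1/3.
Country A's indifference between Arm and Disarm determines Country B's mixing probability q:
  Country A's payoff from Arm: q·7 + (1−q)·3 = 4q + 3
  Country A's payoff from Disarm: q·6 + (1−q)·5 = q + 5
  4q + 3 = q + 5  ⇒  3q = 2  ⇒  q = 2/3.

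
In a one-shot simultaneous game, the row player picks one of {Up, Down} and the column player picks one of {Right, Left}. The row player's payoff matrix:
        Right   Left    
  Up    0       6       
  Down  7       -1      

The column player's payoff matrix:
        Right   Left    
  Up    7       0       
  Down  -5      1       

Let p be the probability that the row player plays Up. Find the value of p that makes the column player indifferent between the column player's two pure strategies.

p = 6/13

For the column player to be willing to mix, the column player must be indifferent between Right and Left, which pins down the row player's mix.
  the column player's payoff from Right: p·7 + (1−p)·(-5) = 12p - 5
  the column player's payoff from Left: p·0 + (1−p)·1 = -p + 1
  12p - 5 = -p + 1  ⇒  13p = 6  ⇒  p = 6/13.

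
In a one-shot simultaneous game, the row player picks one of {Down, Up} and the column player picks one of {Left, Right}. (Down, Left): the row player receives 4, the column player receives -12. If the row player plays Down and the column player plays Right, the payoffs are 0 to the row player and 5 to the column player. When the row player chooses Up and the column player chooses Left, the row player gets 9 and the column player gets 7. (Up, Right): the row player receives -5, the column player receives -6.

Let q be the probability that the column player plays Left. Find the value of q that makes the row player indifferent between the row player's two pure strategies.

Set the row player's expected payoff from Down equal to that from Up:
  the row player's payoff from Down: q·4 + (1−q)·0 = 4q
  the row player's payoff from Up: q·9 + (1−q)·(-5) = 14q - 5
  4q = 14q - 5  ⇒  -10q = -5  ⇒  q = 1/2.

q = 1/2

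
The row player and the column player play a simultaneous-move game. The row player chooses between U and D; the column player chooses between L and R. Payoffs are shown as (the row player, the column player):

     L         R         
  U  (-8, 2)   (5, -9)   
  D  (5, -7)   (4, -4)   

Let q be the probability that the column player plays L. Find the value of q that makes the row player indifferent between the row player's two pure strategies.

For the row player to be willing to mix, the row player must be indifferent between U and D, which pins down the column player's mix.
  the row player's expected payoff from U: q·(-8) + (1−q)·5 = -13q + 5
  the row player's expected payoff from D: q·5 + (1−q)·4 = q + 4
  -13q + 5 = q + 4  ⇒  -14q = -1  ⇒  q = 1/14.

q = 1/14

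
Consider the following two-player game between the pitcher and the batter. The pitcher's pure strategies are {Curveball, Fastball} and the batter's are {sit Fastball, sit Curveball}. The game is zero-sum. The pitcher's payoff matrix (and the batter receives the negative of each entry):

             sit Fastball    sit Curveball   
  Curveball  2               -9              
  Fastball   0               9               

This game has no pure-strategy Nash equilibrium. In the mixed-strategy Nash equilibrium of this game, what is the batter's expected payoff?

-9/10

The batter's indifference between sit Fastball and sit Curveball determines the pitcher's mixing probability p:
  the batter's expected payoff from sit Fastball: p·(-2) + (1−p)·0 = -2p
  the batter's expected payoff from sit Curveball: p·9 + (1−p)·(-9) = 18p - 9
  -2p = 18p - 9  ⇒  -20p = -9  ⇒  p = 9/20.
At equilibrium the batter is indifferent across columns, so the batter's payoff equals the payoff from sit Fastball: (9/20)·(-2) + (11/20)·0 = -9/10.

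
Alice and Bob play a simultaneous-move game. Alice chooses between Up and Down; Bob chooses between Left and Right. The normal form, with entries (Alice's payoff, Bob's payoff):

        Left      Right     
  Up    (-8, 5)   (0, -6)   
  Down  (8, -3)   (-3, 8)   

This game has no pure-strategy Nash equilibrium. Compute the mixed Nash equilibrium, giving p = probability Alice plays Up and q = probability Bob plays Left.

p = 1/2, q = 3/19

Set Bob's expected payoff from Left equal to that from Right:
  Bob's payoff to Left: p·5 + (1−p)·(-3) = 8p - 3
  Bob's payoff to Right: p·(-6) + (1−p)·8 = -14p + 8
  8p - 3 = -14p + 8  ⇒  22p = 11  ⇒  p = 1/2.
Bob's mix must leave Alice indifferent between Up and Down.
  Alice's payoff to Up: q·(-8) + (1−q)·0 = -8q
  Alice's payoff to Down: q·8 + (1−q)·(-3) = 11q - 3
  -8q = 11q - 3  ⇒  -19q = -3  ⇒  q = 3/19.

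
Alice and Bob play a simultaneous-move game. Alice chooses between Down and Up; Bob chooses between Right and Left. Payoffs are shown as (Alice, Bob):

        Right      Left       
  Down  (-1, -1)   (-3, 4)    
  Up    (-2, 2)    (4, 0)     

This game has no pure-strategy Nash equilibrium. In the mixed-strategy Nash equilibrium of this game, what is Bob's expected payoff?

8/7

Bob's indifference between Right and Left determines Alice's mixing probability p:
  Bob's payoff to Right: p·(-1) + (1−p)·2 = -3p + 2
  Bob's payoff to Left: p·4 + (1−p)·0 = 4p
  -3p + 2 = 4p  ⇒  -7p = -2  ⇒  p = 2/7.
At equilibrium Bob is indifferent across columns, so Bob's payoff equals the payoff from Right: (2/7)·(-1) + (5/7)·2 = 8/7.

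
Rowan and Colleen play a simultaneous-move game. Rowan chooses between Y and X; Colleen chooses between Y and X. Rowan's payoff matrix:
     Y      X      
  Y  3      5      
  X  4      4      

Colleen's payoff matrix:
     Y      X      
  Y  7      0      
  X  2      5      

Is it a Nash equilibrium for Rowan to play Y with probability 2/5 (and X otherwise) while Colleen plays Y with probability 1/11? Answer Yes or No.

Given Rowan's mix p = 2/5, Colleen's payoff from Y is 4 but from X is 3. Colleen strictly prefers Y, so Colleen would not mix.
So the proposed profile is not a Nash equilibrium.

No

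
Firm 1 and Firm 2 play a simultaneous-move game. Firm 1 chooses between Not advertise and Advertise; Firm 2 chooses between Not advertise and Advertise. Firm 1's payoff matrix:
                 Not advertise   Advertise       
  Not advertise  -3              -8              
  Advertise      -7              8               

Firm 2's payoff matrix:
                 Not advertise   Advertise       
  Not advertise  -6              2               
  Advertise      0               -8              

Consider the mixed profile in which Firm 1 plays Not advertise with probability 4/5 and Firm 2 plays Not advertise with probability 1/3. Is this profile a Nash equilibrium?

No

Given Firm 1's mix p = 4/5, Firm 2's payoff from Not advertise is -24/5 but from Advertise is 0. Firm 2 strictly prefers Advertise, so Firm 2 would not mix.
So the proposed profile is not a Nash equilibrium.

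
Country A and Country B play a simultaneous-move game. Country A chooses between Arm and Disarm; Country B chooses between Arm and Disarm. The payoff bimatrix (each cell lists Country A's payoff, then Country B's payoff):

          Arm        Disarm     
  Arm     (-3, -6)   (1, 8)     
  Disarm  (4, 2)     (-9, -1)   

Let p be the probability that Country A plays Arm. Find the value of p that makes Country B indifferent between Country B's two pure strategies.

Set Country B's expected payoff from Arm equal to that from Disarm:
  Country B's payoff from Arm: p·(-6) + (1−p)·2 = -8p + 2
  Country B's payoff from Disarm: p·8 + (1−p)·(-1) = 9p - 1
  -8p + 2 = 9p - 1  ⇒  -17p = -3  ⇒  p = 3/17.

p = 3/17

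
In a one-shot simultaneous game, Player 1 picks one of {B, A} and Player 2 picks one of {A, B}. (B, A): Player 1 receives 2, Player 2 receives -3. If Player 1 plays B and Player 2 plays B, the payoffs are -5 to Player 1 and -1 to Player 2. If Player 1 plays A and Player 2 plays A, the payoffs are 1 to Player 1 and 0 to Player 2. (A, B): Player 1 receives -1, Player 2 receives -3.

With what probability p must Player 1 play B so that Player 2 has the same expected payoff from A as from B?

Set Player 2's expected payoff from A equal to that from B:
  Player 2's payoff from A: p·(-3) + (1−p)·0 = -3p
  Player 2's payoff from B: p·(-1) + (1−p)·(-3) = 2p - 3
  -3p = 2p - 3  ⇒  -5p = -3  ⇒  p = 3/5.

p = 3/5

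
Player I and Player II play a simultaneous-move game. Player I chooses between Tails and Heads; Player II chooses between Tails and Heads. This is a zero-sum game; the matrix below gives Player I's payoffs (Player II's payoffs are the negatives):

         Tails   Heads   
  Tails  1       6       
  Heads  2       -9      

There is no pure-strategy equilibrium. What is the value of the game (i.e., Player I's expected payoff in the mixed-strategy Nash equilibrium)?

Player I's indifference between Tails and Heads determines Player II's mixing probability q:
  Player I's payoff from Tails: q·1 + (1−q)·6 = -5q + 6
  Player I's payoff from Heads: q·2 + (1−q)·(-9) = 11q - 9
  -5q + 6 = 11q - 9  ⇒  -16q = -15  ⇒  q = 15/16.
The value is Player I's expected payoff against this mix (using Tails): (15/16)·1 + (1/16)·6 = 21/16.

v = 21/16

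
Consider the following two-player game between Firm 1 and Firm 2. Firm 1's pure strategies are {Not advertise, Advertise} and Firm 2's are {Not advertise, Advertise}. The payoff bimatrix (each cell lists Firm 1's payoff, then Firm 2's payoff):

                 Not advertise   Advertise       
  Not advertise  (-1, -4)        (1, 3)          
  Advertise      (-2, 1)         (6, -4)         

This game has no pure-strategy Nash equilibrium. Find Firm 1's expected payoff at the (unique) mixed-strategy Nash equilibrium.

Firm 2's mix must leave Firm 1 indifferent between Not advertise and Advertise.
  Firm 1's payoff to Not advertise: q·(-1) + (1−q)·1 = -2q + 1
  Firm 1's payoff to Advertise: q·(-2) + (1−q)·6 = -8q + 6
  -2q + 1 = -8q + 6  ⇒  6q = 5  ⇒  q = 5/6.
At equilibrium Firm 1 is indifferent across rows, so Firm 1's payoff equals the payoff from Not advertise: (5/6)·(-1) + (1/6)·1 = -2/3.

-2/3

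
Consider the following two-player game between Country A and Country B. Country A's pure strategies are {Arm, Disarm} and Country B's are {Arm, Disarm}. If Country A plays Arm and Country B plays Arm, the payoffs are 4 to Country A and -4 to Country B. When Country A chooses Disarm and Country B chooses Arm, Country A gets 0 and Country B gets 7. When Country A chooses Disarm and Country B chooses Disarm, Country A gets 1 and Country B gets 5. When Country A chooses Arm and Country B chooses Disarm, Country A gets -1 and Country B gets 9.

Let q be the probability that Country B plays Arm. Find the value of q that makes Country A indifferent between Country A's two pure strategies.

q = 1/3

Country A's indifference between Arm and Disarm determines Country B's mixing probability q:
  Country A's payoff to Arm: q·4 + (1−q)·(-1) = 5q - 1
  Country A's payoff to Disarm: q·0 + (1−q)·1 = -q + 1
  5q - 1 = -q + 1  ⇒  6q = 2  ⇒  q = 1/3.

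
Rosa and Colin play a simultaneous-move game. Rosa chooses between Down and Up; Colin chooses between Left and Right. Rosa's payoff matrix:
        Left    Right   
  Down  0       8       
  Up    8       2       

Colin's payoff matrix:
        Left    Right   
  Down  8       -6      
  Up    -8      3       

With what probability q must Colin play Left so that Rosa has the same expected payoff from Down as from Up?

q = 3/7

Colin's mix must leave Rosa indifferent between Down and Up.
  Rosa's payoff from Down: q·0 + (1−q)·8 = -8q + 8
  Rosa's payoff from Up: q·8 + (1−q)·2 = 6q + 2
  -8q + 8 = 6q + 2  ⇒  -14q = -6  ⇒  q = 3/7.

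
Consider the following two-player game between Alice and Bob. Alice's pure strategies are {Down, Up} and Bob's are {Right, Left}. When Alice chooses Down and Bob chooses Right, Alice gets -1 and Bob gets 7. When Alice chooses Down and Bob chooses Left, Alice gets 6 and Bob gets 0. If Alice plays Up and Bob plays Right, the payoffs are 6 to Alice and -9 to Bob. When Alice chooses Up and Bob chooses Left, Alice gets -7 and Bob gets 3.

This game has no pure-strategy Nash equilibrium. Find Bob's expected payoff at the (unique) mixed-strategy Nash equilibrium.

Set Bob's expected payoff from Right equal to that from Left:
  Bob's payoff from Right: p·7 + (1−p)·(-9) = 16p - 9
  Bob's payoff from Left: p·0 + (1−p)·3 = -3p + 3
  16p - 9 = -3p + 3  ⇒  19p = 12  ⇒  p = 12/19.
At equilibrium Bob is indifferent across columns, so Bob's payoff equals the payoff from Right: (12/19)·7 + (7/19)·(-9) = 21/19.

21/19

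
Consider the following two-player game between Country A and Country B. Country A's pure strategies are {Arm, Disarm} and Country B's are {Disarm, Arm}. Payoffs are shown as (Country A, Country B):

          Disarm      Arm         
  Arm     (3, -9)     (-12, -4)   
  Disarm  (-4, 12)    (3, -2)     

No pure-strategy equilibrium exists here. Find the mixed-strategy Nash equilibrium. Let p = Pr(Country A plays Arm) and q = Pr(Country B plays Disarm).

Set Country B's expected payoff from Disarm equal to that from Arm:
  Country B's expected payoff from Disarm: p·(-9) + (1−p)·12 = -21p + 12
  Country B's expected payoff from Arm: p·(-4) + (1−p)·(-2) = -2p - 2
  -21p + 12 = -2p - 2  ⇒  -19p = -14  ⇒  p = 14/19.
Country A's indifference between Arm and Disarm determines Country B's mixing probability q:
  Country A's payoff to Arm: q·3 + (1−q)·(-12) = 15q - 12
  Country A's payoff to Disarm: q·(-4) + (1−q)·3 = -7q + 3
  15q - 12 = -7q + 3  ⇒  22q = 15  ⇒  q = 15/22.

p = 14/19, q = 15/22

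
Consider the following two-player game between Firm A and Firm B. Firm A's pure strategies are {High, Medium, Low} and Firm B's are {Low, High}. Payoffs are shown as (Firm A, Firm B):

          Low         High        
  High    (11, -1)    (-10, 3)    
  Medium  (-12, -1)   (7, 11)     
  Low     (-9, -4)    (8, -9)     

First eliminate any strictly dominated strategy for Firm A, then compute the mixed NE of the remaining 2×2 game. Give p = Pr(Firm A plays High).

Firm A's strategy Medium is strictly dominated by Low: -9 > -12 and 8 > 7. Eliminate Medium.
In a mixed equilibrium Firm B is indifferent between Low and High; this condition fixes p.
  Firm B's payoff to Low: p·(-1) + (1−p)·(-4) = 3p - 4
  Firm B's payoff to High: p·3 + (1−p)·(-9) = 12p - 9
  3p - 4 = 12p - 9  ⇒  -9p = -5  ⇒  p = 5/9.

p = 5/9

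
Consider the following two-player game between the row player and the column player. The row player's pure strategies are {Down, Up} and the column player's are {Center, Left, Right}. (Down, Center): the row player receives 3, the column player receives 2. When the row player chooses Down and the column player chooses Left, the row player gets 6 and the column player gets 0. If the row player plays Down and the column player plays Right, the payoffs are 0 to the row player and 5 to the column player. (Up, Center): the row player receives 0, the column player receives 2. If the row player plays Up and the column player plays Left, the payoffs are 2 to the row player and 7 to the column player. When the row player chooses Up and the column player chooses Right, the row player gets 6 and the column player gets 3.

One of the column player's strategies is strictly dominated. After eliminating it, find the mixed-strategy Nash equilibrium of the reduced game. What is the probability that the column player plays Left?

q = 3/5

The column player's strategy Center is strictly dominated by Right: 5 > 2 and 3 > 2. Eliminate Center.
In a mixed equilibrium the row player is indifferent between Down and Up; this condition fixes q.
  the row player's expected payoff from Down: q·6 + (1−q)·0 = 6q
  the row player's expected payoff from Up: q·2 + (1−q)·6 = -4q + 6
  6q = -4q + 6  ⇒  10q = 6  ⇒  q = 3/5.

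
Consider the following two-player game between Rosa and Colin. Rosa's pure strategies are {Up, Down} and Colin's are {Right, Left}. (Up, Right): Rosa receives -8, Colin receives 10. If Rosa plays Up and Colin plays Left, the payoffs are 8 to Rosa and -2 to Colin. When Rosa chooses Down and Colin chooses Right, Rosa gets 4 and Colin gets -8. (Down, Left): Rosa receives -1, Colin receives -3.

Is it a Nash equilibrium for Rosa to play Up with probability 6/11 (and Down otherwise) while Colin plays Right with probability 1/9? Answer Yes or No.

Given Rosa's mix p = 6/11, Colin's payoff from Right is 20/11 but from Left is -27/11. Colin strictly prefers Right, so Colin would not mix.
So the proposed profile is not a Nash equilibrium.

No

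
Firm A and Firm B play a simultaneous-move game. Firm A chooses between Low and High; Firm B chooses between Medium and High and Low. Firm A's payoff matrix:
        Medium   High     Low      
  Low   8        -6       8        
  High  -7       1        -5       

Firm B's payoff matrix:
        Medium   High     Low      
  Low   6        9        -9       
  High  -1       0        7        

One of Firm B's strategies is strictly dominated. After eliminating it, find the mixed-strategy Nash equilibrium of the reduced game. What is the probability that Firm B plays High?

q = 13/20

Firm B's strategy Medium is strictly dominated by High: 9 > 6 and 0 > -1. Eliminate Medium.
Set Firm A's expected payoff from Low equal to that from High:
  Firm A's payoff to Low: q·(-6) + (1−q)·8 = -14q + 8
  Firm A's payoff to High: q·1 + (1−q)·(-5) = 6q - 5
  -14q + 8 = 6q - 5  ⇒  -20q = -13  ⇒  q = 13/20.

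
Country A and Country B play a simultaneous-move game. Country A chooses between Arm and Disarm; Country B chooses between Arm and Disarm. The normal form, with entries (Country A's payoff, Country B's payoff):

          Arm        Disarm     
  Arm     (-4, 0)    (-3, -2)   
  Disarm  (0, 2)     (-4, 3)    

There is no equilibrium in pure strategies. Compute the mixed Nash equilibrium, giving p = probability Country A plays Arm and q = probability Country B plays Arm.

In a mixed equilibrium Country B is indifferent between Arm and Disarm; this condition fixes p.
  Country B's expected payoff from Arm: p·0 + (1−p)·2 = -2p + 2
  Country B's expected payoff from Disarm: p·(-2) + (1−p)·3 = -5p + 3
  -2p + 2 = -5p + 3  ⇒  3p = 1  ⇒  p = 1/3.
Country A's indifference between Arm and Disarm determines Country B's mixing probability q:
  Country A's expected payoff from Arm: q·(-4) + (1−q)·(-3) = -q - 3
  Country A's expected payoff from Disarm: q·0 + (1−q)·(-4) = 4q - 4
  -q - 3 = 4q - 4  ⇒  -5q = -1  ⇒  q = 1/5.

p = 1/3, q = 1/5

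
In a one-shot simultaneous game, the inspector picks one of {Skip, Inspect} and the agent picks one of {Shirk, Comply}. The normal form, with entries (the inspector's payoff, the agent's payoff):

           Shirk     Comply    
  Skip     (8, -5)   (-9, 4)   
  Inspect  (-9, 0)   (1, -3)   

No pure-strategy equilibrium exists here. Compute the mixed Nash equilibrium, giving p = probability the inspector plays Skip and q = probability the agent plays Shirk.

The inspector's mix must leave the agent indifferent between Shirk and Comply.
  the agent's payoff from Shirk: p·(-5) + (1−p)·0 = -5p
  the agent's payoff from Comply: p·4 + (1−p)·(-3) = 7p - 3
  -5p = 7p - 3  ⇒  -12p = -3  ⇒  p = 1/4.
In a mixed equilibrium the inspector is indifferent between Skip and Inspect; this condition fixes q.
  the inspector's expected payoff from Skip: q·8 + (1−q)·(-9) = 17q - 9
  the inspector's expected payoff from Inspect: q·(-9) + (1−q)·1 = -10q + 1
  17q - 9 = -10q + 1  ⇒  27q = 10  ⇒  q = 10/27.

p = 1/4, q = 10/27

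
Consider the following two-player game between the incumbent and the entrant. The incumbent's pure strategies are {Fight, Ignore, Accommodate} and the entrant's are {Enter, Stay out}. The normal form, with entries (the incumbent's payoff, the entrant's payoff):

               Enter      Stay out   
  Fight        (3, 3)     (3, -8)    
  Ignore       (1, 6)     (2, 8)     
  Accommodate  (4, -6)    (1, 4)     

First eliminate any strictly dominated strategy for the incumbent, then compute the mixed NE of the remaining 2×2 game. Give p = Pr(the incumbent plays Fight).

The incumbent's strategy Ignore is strictly dominated by Fight: 3 > 1 and 3 > 2. Eliminate Ignore.
For the entrant to be willing to mix, the entrant must be indifferent between Enter and Stay out, which pins down the incumbent's mix.
  the entrant's expected payoff from Enter: p·3 + (1−p)·(-6) = 9p - 6
  the entrant's expected payoff from Stay out: p·(-8) + (1−p)·4 = -12p + 4
  9p - 6 = -12p + 4  ⇒  21p = 10  ⇒  p = 10/21.

p = 10/21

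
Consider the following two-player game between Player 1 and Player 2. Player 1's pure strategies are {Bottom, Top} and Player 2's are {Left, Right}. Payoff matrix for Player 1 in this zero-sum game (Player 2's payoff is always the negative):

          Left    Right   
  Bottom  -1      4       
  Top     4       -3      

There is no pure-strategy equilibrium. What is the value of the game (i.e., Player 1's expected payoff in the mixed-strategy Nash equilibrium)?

v = 13/12

Set Player 1's expected payoff from Bottom equal to that from Top:
  Player 1's payoff to Bottom: q·(-1) + (1−q)·4 = -5q + 4
  Player 1's payoff to Top: q·4 + (1−q)·(-3) = 7q - 3
  -5q + 4 = 7q - 3  ⇒  -12q = -7  ⇒  q = 7/12.
The value is Player 1's expected payoff against this mix (using Bottom): (7/12)·(-1) + (5/12)·4 = 13/12.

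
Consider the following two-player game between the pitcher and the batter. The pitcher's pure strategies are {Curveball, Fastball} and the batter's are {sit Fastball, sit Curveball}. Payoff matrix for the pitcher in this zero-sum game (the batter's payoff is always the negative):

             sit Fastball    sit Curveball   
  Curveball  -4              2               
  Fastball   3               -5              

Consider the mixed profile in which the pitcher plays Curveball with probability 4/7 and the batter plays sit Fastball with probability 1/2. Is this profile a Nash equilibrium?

Check the batter's indifference given the pitcher's mix p = 4/7:
  payoff from sit Fastball = 1; payoff from sit Curveball = 1 — equal.
Check the pitcher's indifference given the batter's mix q = 1/2:
  payoff from Curveball = -1; payoff from Fastball = -1 — equal.
Both players are indifferent, so neither can profitably deviate.

Yes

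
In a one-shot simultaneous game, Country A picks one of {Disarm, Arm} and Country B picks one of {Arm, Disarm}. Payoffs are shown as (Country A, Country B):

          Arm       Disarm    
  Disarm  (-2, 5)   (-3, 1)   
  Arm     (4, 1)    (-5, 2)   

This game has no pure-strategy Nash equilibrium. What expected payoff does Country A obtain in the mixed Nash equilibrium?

Country B's mix must leave Country A indifferent between Disarm and Arm.
  Country A's payoff to Disarm: q·(-2) + (1−q)·(-3) = q - 3
  Country A's payoff to Arm: q·4 + (1−q)·(-5) = 9q - 5
  q - 3 = 9q - 5  ⇒  -8q = -2  ⇒  q = 1/4.
At equilibrium Country A is indifferent across rows, so Country A's payoff equals the payoff from Disarm: (1/4)·(-2) + (3/4)·(-3) = -11/4.

-11/4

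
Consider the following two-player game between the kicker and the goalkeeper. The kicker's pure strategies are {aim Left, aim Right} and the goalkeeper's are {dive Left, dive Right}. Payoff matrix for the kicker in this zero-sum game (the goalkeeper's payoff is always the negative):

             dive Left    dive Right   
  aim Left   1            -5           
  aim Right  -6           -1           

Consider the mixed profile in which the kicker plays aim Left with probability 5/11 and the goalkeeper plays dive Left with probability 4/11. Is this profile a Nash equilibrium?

Check the goalkeeper's indifference given the kicker's mix p = 5/11:
  payoff from dive Left = 31/11; payoff from dive Right = 31/11 — equal.
Check the kicker's indifference given the goalkeeper's mix q = 4/11:
  payoff from aim Left = -31/11; payoff from aim Right = -31/11 — equal.
Both players are indifferent, so neither can profitably deviate.

Yes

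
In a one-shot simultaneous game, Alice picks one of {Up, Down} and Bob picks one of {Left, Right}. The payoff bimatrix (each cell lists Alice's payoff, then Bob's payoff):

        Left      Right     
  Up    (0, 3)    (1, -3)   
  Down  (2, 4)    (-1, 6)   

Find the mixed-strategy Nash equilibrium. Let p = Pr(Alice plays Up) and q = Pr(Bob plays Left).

p = 1/4, q = 1/2

Bob's indifference between Left and Right determines Alice's mixing probability p:
  Bob's payoff to Left: p·3 + (1−p)·4 = -p + 4
  Bob's payoff to Right: p·(-3) + (1−p)·6 = -9p + 6
  -p + 4 = -9p + 6  ⇒  8p = 2  ⇒  p = 1/4.
Alice's indifference between Up and Down determines Bob's mixing probability q:
  Alice's payoff from Up: q·0 + (1−q)·1 = -q + 1
  Alice's payoff from Down: q·2 + (1−q)·(-1) = 3q - 1
  -q + 1 = 3q - 1  ⇒  -4q = -2  ⇒  q = 1/2.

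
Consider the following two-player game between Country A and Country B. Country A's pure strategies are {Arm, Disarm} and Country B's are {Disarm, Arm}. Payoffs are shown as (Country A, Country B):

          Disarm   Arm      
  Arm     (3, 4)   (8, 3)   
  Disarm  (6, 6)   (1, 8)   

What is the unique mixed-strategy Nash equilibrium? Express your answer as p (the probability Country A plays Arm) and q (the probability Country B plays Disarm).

Country A's mix must leave Country B indifferent between Disarm and Arm.
  Country B's payoff to Disarm: p·4 + (1−p)·6 = -2p + 6
  Country B's payoff to Arm: p·3 + (1−p)·8 = -5p + 8
  -2p + 6 = -5p + 8  ⇒  3p = 2  ⇒  p = 2/3.
In a mixed equilibrium Country A is indifferent between Arm and Disarm; this condition fixes q.
  Country A's payoff from Arm: q·3 + (1−q)·8 = -5q + 8
  Country A's payoff from Disarm: q·6 + (1−q)·1 = 5q + 1
  -5q + 8 = 5q + 1  ⇒  -10q = -7  ⇒  q = 7/10.

p = 2/3, q = 7/10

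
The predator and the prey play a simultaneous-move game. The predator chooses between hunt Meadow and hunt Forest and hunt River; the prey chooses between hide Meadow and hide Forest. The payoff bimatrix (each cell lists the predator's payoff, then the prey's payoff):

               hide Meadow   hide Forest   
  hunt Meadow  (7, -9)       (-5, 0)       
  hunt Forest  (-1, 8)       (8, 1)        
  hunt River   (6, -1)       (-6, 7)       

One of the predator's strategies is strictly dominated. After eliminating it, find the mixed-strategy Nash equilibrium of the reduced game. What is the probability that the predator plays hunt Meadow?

The predator's strategy hunt River is strictly dominated by hunt Meadow: 7 > 6 and -5 > -6. Eliminate hunt River.
The prey's indifference between hide Meadow and hide Forest determines the predator's mixing probability p:
  the prey's payoff to hide Meadow: p·(-9) + (1−p)·8 = -17p + 8
  the prey's payoff to hide Forest: p·0 + (1−p)·1 = -p + 1
  -17p + 8 = -p + 1  ⇒  -16p = -7  ⇒  p = 7/16.

p = 7/16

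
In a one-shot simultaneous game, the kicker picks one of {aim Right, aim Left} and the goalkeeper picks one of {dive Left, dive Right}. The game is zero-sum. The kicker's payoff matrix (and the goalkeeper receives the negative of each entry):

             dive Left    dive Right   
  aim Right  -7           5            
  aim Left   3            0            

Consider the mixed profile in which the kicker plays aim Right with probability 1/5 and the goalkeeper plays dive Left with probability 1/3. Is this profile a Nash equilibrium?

Check the goalkeeper's indifference given the kicker's mix p = 1/5:
  payoff from dive Left = -1; payoff from dive Right = -1 — equal.
Check the kicker's indifference given the goalkeeper's mix q = 1/3:
  payoff from aim Right = 1; payoff from aim Left = 1 — equal.
Both players are indifferent, so neither can profitably deviate.

Yes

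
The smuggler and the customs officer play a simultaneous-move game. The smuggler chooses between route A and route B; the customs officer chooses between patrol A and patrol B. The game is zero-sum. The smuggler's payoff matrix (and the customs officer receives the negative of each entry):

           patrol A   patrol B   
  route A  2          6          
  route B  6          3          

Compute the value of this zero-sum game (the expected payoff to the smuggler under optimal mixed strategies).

In a mixed equilibrium the smuggler is indifferent between route A and route B; this condition fixes q.
  the smuggler's expected payoff from route A: q·2 + (1−q)·6 = -4q + 6
  the smuggler's expected payoff from route B: q·6 + (1−q)·3 = 3q + 3
  -4q + 6 = 3q + 3  ⇒  -7q = -3  ⇒  q = 3/7.
The value is the smuggler's expected payoff against this mix (using route A): (3/7)·2 + (4/7)·6 = 30/7.

v = 30/7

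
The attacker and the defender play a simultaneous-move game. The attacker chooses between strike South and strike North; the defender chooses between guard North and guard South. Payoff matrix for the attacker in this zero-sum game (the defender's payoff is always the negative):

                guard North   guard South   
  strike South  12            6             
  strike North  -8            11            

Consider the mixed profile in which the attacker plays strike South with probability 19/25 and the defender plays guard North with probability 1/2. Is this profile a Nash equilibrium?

No

Given the defender's mix q = 1/2, the attacker's payoff from strike South is 9 but from strike North is 3/2. The attacker strictly prefers strike South, so the attacker would not mix.
So the proposed profile is not a Nash equilibrium.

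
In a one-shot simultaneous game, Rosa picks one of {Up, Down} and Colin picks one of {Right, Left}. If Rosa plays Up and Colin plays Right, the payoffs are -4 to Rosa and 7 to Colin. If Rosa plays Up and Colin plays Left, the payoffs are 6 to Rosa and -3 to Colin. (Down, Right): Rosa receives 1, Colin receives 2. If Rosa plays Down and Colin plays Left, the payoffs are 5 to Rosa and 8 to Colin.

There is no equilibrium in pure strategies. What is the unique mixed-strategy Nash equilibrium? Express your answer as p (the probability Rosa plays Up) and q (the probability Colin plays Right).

In a mixed equilibrium Colin is indifferent between Right and Left; this condition fixes p.
  Colin's payoff to Right: p·7 + (1−p)·2 = 5p + 2
  Colin's payoff to Left: p·(-3) + (1−p)·8 = -11p + 8
  5p + 2 = -11p + 8  ⇒  16p = 6  ⇒  p = 3/8.
For Rosa to be willing to mix, Rosa must be indifferent between Up and Down, which pins down Colin's mix.
  Rosa's payoff from Up: q·(-4) + (1−q)·6 = -10q + 6
  Rosa's payoff from Down: q·1 + (1−q)·5 = -4q + 5
  -10q + 6 = -4q + 5  ⇒  -6q = -1  ⇒  q = 1/6.

p = 3/8, q = 1/6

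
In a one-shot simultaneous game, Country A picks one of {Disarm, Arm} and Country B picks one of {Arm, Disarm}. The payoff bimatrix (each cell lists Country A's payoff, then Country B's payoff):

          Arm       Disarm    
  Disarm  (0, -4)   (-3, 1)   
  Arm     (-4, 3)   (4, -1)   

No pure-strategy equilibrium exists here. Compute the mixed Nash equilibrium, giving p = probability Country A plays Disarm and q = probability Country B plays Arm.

p = 4/9, q = 7/11

Country A's mix must leave Country B indifferent between Arm and Disarm.
  Country B's expected payoff from Arm: p·(-4) + (1−p)·3 = -7p + 3
  Country B's expected payoff from Disarm: p·1 + (1−p)·(-1) = 2p - 1
  -7p + 3 = 2p - 1  ⇒  -9p = -4  ⇒  p = 4/9.
Country B's mix must leave Country A indifferent between Disarm and Arm.
  Country A's expected payoff from Disarm: q·0 + (1−q)·(-3) = 3q - 3
  Country A's expected payoff from Arm: q·(-4) + (1−q)·4 = -8q + 4
  3q - 3 = -8q + 4  ⇒  11q = 7  ⇒  q = 7/11.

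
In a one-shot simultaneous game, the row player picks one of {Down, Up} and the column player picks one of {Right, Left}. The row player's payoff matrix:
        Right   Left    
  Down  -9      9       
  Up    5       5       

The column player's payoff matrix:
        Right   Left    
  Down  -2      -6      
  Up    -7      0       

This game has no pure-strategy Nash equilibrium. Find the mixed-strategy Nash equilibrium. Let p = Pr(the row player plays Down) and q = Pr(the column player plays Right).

p = 7/11, q = 2/9

Set the column player's expected payoff from Right equal to that from Left:
  the column player's expected payoff from Right: p·(-2) + (1−p)·(-7) = 5p - 7
  the column player's expected payoff from Left: p·(-6) + (1−p)·0 = -6p
  5p - 7 = -6p  ⇒  11p = 7  ⇒  p = 7/11.
The column player's mix must leave the row player indifferent between Down and Up.
  the row player's payoff from Down: q·(-9) + (1−q)·9 = -18q + 9
  the row player's payoff from Up: q·5 + (1−q)·5 = 5
  -18q + 9 = 5  ⇒  -18q = -4  ⇒  q = 2/9.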